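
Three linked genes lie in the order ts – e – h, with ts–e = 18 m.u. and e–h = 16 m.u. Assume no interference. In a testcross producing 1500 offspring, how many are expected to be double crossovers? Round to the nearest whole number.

Map distances give recombination frequencies of 0.180 and 0.160 for the two intervals.
With no interference, expected double-crossover frequency = 0.180 × 0.160 = 0.02880.
Expected number = 0.02880 × 1500 = 43.20 ≈ 43.

43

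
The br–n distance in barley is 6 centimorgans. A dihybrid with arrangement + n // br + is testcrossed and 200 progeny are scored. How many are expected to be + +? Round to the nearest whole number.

A map distance of 6 centimorgans corresponds to a recombination frequency of 0.060.
The F1 is + n / br +, so + + is a recombinant gamete class with expected frequency r/2 = 0.060/2 = 0.0300.
Expected number = 0.0300 × 200 = 6.00 ≈ 6.

6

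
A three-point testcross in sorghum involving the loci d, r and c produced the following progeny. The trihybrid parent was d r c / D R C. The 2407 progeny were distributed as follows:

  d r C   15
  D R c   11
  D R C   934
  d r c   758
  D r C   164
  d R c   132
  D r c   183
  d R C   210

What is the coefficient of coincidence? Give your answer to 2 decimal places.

0.46

The two rarest classes, d r C and D R c, are the double crossovers. Comparing them with the parentals, only the c allele has switched, so c is the middle locus and the order is d – c – r.
d–c: (393 + 26)/2407 = 0.1741; c–r: (296 + 26)/2407 = 0.1338.
Expected DCO frequency = 0.1741 × 0.1338 ≈ 0.02329; observed = 26/2407 ≈ 0.01080.
Coefficient of coincidence = 0.01080/0.02329 ≈ 0.46.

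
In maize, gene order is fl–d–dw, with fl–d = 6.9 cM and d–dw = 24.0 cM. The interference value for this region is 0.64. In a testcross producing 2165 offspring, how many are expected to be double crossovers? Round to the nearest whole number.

13

Map distances give recombination frequencies of 0.069 and 0.240 for the two intervals.
With interference 0.64 (so coincidence = 0.36), expected double-crossover frequency = 0.069 × 0.240 × 0.36 = 0.00596.
Expected number = 0.00596 × 2165 = 12.91 ≈ 13.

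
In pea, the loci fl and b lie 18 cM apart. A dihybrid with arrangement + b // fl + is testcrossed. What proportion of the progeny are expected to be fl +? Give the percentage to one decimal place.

41.0%

A map distance of 18 cM corresponds to a recombination frequency of 0.180.
The F1 is + b / fl +, so fl + is a parental gamete class with expected frequency (1 − r)/2 = 0.820/2 = 0.4100.
That is 0.4100 = 41.0% of the progeny.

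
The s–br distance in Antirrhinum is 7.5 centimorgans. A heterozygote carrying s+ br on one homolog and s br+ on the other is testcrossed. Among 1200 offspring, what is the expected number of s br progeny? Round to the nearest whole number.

45

A map distance of 7.5 centimorgans corresponds to a recombination frequency of 0.075.
The F1 is s+ br / s br+, so s br is a recombinant gamete class with expected frequency r/2 = 0.075/2 = 0.0375.
Expected number = 0.0375 × 1200 = 45.00 ≈ 45.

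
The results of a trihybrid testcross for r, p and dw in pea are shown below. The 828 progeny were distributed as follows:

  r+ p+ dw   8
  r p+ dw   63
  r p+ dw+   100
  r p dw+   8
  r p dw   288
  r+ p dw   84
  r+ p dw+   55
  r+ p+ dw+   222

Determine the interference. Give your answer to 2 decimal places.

The two most frequent reciprocal classes, r+ p+ dw+ and r p dw, are the parental types, so the F1 was r+ p+ dw+ / r p dw.
The two rarest classes, r+ p+ dw and r p dw+, are the double crossovers. Comparing them with the parentals, only the dw allele has switched, so dw is the middle locus and the order is r – dw – p.
r–dw: (184 + 16)/828 = 0.2415; dw–p: (118 + 16)/828 = 0.1618.
Expected DCO frequency = 0.2415 × 0.1618 ≈ 0.03907; observed = 16/828 ≈ 0.01932.
Coefficient of coincidence = 0.01932/0.03907 ≈ 0.49; interference = 1 − 0.49 = 0.51.

0.51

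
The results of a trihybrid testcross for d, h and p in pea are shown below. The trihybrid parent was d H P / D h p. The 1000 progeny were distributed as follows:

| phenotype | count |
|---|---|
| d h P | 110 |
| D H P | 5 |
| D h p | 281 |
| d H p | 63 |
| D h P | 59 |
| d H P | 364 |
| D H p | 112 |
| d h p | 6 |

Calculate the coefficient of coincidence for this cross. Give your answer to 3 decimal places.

0.355

The two rarest classes, D H P and d h p, are the double crossovers. Comparing them with the parentals, only the d allele has switched, so d is the middle locus and the order is h – d – p.
h–d: (222 + 11)/1000 = 0.2330; d–p: (122 + 11)/1000 = 0.1330.
Expected DCO frequency = 0.2330 × 0.1330 ≈ 0.03099; observed = 11/1000 ≈ 0.01100.
Coefficient of coincidence = 0.01100/0.03099 ≈ 0.355.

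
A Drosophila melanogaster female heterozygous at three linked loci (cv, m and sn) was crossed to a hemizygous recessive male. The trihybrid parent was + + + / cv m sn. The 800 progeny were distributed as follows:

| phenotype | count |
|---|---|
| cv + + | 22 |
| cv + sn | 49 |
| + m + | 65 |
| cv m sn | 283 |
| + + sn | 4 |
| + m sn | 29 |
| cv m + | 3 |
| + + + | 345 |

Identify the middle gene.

sn

The two rarest classes, + + sn and cv m +, are the double crossovers. Comparing them with the parentals, only the sn allele has switched, so sn is the middle locus and the order is cv – sn – m.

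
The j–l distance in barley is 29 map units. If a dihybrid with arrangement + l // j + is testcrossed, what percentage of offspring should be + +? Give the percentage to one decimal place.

14.5%

A map distance of 29 map units corresponds to a recombination frequency of 0.290.
The F1 is + l / j +, so + + is a recombinant gamete class with expected frequency r/2 = 0.290/2 = 0.1450.
That is 0.1450 = 14.5% of the progeny.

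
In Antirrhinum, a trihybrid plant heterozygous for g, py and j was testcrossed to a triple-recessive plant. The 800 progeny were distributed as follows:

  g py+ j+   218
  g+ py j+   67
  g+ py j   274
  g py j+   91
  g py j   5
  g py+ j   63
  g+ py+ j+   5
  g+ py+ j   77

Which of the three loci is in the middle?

g

The two most frequent reciprocal classes, g py+ j+ and g+ py j, are the parental types, so the F1 was g py+ j+ / g+ py j.
The two rarest classes, g+ py+ j+ and g py j, are the double crossovers. Comparing them with the parentals, only the g allele has switched, so g is the middle locus and the order is j – g – py.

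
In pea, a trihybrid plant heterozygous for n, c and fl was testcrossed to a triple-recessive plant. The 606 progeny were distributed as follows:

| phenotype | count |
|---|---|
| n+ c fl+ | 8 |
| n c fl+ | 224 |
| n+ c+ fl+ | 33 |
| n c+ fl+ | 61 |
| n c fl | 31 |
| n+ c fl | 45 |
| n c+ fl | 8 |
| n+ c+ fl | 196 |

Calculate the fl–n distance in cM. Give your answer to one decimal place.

The two most frequent reciprocal classes, n c fl+ and n+ c+ fl, are the parental types, so the F1 was n c fl+ / n+ c+ fl.
The two rarest classes, n+ c fl+ and n c+ fl, are the double crossovers. Comparing them with the parentals, only the n allele has switched, so n is the middle locus and the order is c – n – fl.
Crossovers in the n–fl interval produce the single-crossover classes n c fl and n+ c+ fl+ (31 + 33 = 64) plus the double crossovers (16).
RF(n–fl) = (64 + 16) / 606 = 80/606 = 0.1320 → 13.2 cM.

13.2 cM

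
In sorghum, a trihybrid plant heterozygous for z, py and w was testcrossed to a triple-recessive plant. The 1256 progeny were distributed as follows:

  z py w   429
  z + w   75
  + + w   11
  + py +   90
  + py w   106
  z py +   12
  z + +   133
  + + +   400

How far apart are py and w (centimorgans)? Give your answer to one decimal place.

15.0 centimorgans

The two most frequent reciprocal classes, z py w and + + +, are the parental types, so the F1 was z py w / + + +.
The two rarest classes, z py + and + + w, are the double crossovers. Comparing them with the parentals, only the w allele has switched, so w is the middle locus and the order is z – w – py.
Crossovers in the w–py interval produce the single-crossover classes z + w and + py + (75 + 90 = 165) plus the double crossovers (23).
RF(w–py) = (165 + 23) / 1256 = 188/1256 = 0.1497 → 15.0 centimorgans.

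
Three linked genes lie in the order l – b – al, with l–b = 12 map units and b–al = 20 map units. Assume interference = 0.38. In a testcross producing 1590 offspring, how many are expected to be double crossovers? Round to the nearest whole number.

Map distances give recombination frequencies of 0.120 and 0.200 for the two intervals.
With interference 0.38 (so coincidence = 0.62), expected double-crossover frequency = 0.120 × 0.200 × 0.62 = 0.01488.
Expected number = 0.01488 × 1590 = 23.66 ≈ 24.

24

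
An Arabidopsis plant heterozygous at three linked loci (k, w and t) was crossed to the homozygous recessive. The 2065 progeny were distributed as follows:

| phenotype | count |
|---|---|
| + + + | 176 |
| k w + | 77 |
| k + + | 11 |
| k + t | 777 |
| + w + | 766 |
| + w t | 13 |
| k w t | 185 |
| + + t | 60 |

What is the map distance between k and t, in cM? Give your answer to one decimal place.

7.8 cM

The two most frequent reciprocal classes, k + t and + w +, are the parental types, so the F1 was k + t / + w +.
The two rarest classes, k + + and + w t, are the double crossovers. Comparing them with the parentals, only the t allele has switched, so t is the middle locus and the order is w – t – k.
Crossovers in the t–k interval produce the single-crossover classes + + t and k w + (60 + 77 = 137) plus the double crossovers (24).
RF(t–k) = (137 + 24) / 2065 = 161/2065 = 0.0780 → 7.8 cM.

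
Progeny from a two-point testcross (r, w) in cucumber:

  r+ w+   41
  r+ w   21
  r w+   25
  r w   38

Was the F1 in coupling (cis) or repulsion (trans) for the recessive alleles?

cis

The two most frequent classes are r+ w+ (41) and r w (38); these are the parental (non-recombinant) types.
So the F1 carried r+ w+ on one chromosome and r w on the other — the recessive alleles are on the same chromosome (cis / coupling).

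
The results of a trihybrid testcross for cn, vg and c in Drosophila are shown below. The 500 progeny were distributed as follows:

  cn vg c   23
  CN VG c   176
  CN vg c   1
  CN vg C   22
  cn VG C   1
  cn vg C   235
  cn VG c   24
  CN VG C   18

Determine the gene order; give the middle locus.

vg

The two most frequent reciprocal classes, cn vg C and CN VG c, are the parental types, so the F1 was cn vg C / CN VG c.
The two rarest classes, cn VG C and CN vg c, are the double crossovers. Comparing them with the parentals, only the vg allele has switched, so vg is the middle locus and the order is cn – vg – c.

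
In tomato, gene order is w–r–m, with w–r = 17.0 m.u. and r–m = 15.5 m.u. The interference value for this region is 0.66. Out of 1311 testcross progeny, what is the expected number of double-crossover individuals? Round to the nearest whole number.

Map distances give recombination frequencies of 0.170 and 0.155 for the two intervals.
With interference 0.66 (so coincidence = 0.34), expected double-crossover frequency = 0.170 × 0.155 × 0.34 = 0.00896.
Expected number = 0.00896 × 1311 = 11.75 ≈ 12.

12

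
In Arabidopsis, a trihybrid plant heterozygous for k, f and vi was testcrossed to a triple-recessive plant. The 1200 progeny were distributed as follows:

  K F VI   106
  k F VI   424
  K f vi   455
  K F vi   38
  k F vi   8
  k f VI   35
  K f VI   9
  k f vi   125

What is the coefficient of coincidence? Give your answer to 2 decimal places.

0.91

The two most frequent reciprocal classes, k F VI and K f vi, are the parental types, so the F1 was k F VI / K f vi.
The two rarest classes, k F vi and K f VI, are the double crossovers. Comparing them with the parentals, only the vi allele has switched, so vi is the middle locus and the order is f – vi – k.
f–vi: (73 + 17)/1200 = 0.0750; vi–k: (231 + 17)/1200 = 0.2067.
Expected DCO frequency = 0.0750 × 0.2067 ≈ 0.01550; observed = 17/1200 ≈ 0.01417.
Coefficient of coincidence = 0.01417/0.01550 ≈ 0.91.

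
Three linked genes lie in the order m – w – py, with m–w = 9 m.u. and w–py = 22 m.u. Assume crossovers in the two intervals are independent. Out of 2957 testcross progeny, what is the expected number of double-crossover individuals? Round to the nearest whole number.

Map distances give recombination frequencies of 0.090 and 0.220 for the two intervals.
With no interference, expected double-crossover frequency = 0.090 × 0.220 = 0.01980.
Expected number = 0.01980 × 2957 = 58.55 ≈ 59.

59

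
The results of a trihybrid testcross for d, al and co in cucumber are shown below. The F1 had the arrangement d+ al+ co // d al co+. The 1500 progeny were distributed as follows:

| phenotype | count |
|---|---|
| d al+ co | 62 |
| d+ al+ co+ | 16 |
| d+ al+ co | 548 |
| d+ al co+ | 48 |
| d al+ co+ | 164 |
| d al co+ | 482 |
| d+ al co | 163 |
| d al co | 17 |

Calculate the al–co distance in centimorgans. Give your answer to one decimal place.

The two rarest classes, d+ al+ co+ and d al co, are the double crossovers. Comparing them with the parentals, only the co allele has switched, so co is the middle locus and the order is al – co – d.
Crossovers in the al–co interval produce the single-crossover classes d+ al co and d al+ co+ (163 + 164 = 327) plus the double crossovers (33).
RF(al–co) = (327 + 33) / 1500 = 360/1500 = 0.2400 → 24.0 centimorgans.

24.0 centimorgans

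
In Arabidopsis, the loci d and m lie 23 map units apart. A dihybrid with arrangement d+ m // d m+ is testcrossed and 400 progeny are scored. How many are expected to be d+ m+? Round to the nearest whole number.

46

A map distance of 23 map units corresponds to a recombination frequency of 0.230.
The F1 is d+ m / d m+, so d+ m+ is a recombinant gamete class with expected frequency r/2 = 0.230/2 = 0.1150.
Expected number = 0.1150 × 400 = 46.00 ≈ 46.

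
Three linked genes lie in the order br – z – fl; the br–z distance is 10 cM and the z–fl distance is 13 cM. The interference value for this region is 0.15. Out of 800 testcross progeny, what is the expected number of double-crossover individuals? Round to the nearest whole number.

9

Map distances give recombination frequencies of 0.100 and 0.130 for the two intervals.
With interference 0.15 (so coincidence = 0.85), expected double-crossover frequency = 0.100 × 0.130 × 0.85 = 0.01105.
Expected number = 0.01105 × 800 = 8.84 ≈ 9.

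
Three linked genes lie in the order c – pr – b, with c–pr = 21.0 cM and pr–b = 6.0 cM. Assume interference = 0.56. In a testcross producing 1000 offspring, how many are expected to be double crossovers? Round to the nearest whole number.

6

Map distances give recombination frequencies of 0.210 and 0.060 for the two intervals.
With interference 0.56 (so coincidence = 0.44), expected double-crossover frequency = 0.210 × 0.060 × 0.44 = 0.00554.
Expected number = 0.00554 × 1000 = 5.54 ≈ 6.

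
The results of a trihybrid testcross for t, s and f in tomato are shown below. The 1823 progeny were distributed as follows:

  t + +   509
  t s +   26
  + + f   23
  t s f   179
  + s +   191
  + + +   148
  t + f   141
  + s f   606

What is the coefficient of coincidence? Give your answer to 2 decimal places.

The two most frequent reciprocal classes, t + + and + s f, are the parental types, so the F1 was t + + / + s f.
The two rarest classes, t s + and + + f, are the double crossovers. Comparing them with the parentals, only the s allele has switched, so s is the middle locus and the order is t – s – f.
t–s: (327 + 49)/1823 = 0.2063; s–f: (332 + 49)/1823 = 0.2090.
Expected DCO frequency = 0.2063 × 0.2090 ≈ 0.04312; observed = 49/1823 ≈ 0.02688.
Coefficient of coincidence = 0.02688/0.04312 ≈ 0.62.

0.62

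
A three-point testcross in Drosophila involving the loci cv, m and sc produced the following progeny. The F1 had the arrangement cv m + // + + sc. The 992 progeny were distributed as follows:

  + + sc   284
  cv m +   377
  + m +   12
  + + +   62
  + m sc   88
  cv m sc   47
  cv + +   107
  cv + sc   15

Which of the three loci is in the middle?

The two rarest classes, + m + and cv + sc, are the double crossovers. Comparing them with the parentals, only the cv allele has switched, so cv is the middle locus and the order is sc – cv – m.

cv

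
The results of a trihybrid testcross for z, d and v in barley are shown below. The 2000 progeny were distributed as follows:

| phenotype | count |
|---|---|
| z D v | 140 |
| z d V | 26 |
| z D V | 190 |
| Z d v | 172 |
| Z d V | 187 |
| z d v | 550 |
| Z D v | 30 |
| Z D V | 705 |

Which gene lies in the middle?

The two most frequent reciprocal classes, Z D V and z d v, are the parental types, so the F1 was Z D V / z d v.
The two rarest classes, Z D v and z d V, are the double crossovers. Comparing them with the parentals, only the v allele has switched, so v is the middle locus and the order is z – v – d.

v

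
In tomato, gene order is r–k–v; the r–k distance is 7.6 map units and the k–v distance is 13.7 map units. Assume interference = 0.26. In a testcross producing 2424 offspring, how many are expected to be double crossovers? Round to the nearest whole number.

Map distances give recombination frequencies of 0.076 and 0.137 for the two intervals.
With interference 0.26 (so coincidence = 0.74), expected double-crossover frequency = 0.076 × 0.137 × 0.74 = 0.00770.
Expected number = 0.00770 × 2424 = 18.68 ≈ 19.

19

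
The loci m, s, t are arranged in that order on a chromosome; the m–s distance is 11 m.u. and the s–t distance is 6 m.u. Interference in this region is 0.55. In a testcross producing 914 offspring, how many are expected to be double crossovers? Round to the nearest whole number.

3

Map distances give recombination frequencies of 0.110 and 0.060 for the two intervals.
With interference 0.55 (so coincidence = 0.45), expected double-crossover frequency = 0.110 × 0.060 × 0.45 = 0.00297.
Expected number = 0.00297 × 914 = 2.71 ≈ 3.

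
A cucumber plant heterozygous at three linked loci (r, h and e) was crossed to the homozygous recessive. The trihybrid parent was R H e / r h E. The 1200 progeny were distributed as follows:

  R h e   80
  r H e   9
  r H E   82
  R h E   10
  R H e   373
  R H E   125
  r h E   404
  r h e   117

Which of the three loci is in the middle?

The two rarest classes, r H e and R h E, are the double crossovers. Comparing them with the parentals, only the r allele has switched, so r is the middle locus and the order is h – r – e.

r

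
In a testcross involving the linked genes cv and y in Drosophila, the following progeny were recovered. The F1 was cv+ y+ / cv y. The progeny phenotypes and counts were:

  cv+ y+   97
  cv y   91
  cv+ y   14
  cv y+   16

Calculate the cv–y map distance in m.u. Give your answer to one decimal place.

13.8 m.u.

The recombinant classes are cv+ y and cv y+: 14 + 16 = 30.
Recombination frequency = 30/218 = 0.1376 ≈ 13.8%, i.e. 13.8 m.u.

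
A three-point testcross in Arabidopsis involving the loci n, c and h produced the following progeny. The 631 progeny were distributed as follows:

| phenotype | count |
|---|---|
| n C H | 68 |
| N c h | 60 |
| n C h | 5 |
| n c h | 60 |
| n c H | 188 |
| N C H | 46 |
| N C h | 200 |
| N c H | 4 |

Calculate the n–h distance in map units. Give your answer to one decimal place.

The two most frequent reciprocal classes, n c H and N C h, are the parental types, so the F1 was n c H / N C h.
The two rarest classes, N c H and n C h, are the double crossovers. Comparing them with the parentals, only the n allele has switched, so n is the middle locus and the order is h – n – c.
Crossovers in the h–n interval produce the single-crossover classes n c h and N C H (60 + 46 = 106) plus the double crossovers (9).
RF(h–n) = (106 + 9) / 631 = 115/631 = 0.1823 → 18.2 map units.

18.2 map units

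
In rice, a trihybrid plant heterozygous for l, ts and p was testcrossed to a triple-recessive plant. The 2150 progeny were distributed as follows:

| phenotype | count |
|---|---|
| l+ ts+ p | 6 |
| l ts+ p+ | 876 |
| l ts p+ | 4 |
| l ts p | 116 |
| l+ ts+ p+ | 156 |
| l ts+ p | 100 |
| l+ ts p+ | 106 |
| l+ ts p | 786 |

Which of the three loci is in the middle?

The two most frequent reciprocal classes, l ts+ p+ and l+ ts p, are the parental types, so the F1 was l ts+ p+ / l+ ts p.
The two rarest classes, l ts p+ and l+ ts+ p, are the double crossovers. Comparing them with the parentals, only the ts allele has switched, so ts is the middle locus and the order is l – ts – p.

ts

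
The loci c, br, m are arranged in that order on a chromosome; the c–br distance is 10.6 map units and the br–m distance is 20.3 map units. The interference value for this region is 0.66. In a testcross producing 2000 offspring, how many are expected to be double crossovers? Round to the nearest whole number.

15

Map distances give recombination frequencies of 0.106 and 0.203 for the two intervals.
With interference 0.66 (so coincidence = 0.34), expected double-crossover frequency = 0.106 × 0.203 × 0.34 = 0.00732.
Expected number = 0.00732 × 2000 = 14.63 ≈ 15.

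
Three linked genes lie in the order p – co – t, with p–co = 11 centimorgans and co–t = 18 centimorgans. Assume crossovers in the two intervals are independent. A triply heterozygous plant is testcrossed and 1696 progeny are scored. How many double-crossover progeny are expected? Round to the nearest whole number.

34

Map distances give recombination frequencies of 0.110 and 0.180 for the two intervals.
With no interference, expected double-crossover frequency = 0.110 × 0.180 = 0.01980.
Expected number = 0.01980 × 1696 = 33.58 ≈ 34.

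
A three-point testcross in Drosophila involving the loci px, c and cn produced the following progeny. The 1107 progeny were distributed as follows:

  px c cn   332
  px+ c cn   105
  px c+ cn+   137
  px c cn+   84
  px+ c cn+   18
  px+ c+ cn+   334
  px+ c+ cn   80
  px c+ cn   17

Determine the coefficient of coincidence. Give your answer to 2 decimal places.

0.70

The two most frequent reciprocal classes, px c cn and px+ c+ cn+, are the parental types, so the F1 was px c cn / px+ c+ cn+.
The two rarest classes, px c+ cn and px+ c cn+, are the double crossovers. Comparing them with the parentals, only the c allele has switched, so c is the middle locus and the order is cn – c – px.
cn–c: (164 + 35)/1107 = 0.1798; c–px: (242 + 35)/1107 = 0.2502.
Expected DCO frequency = 0.1798 × 0.2502 ≈ 0.04499; observed = 35/1107 ≈ 0.03162.
Coefficient of coincidence = 0.03162/0.04499 ≈ 0.70.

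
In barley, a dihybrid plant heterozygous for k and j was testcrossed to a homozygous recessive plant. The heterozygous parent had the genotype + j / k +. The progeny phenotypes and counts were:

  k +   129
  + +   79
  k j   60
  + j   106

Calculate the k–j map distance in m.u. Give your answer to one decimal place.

37.2 m.u.

The recombinant classes are + + and k j: 79 + 60 = 139.
Recombination frequency = 139/374 = 0.3717 ≈ 37.2%, i.e. 37.2 m.u.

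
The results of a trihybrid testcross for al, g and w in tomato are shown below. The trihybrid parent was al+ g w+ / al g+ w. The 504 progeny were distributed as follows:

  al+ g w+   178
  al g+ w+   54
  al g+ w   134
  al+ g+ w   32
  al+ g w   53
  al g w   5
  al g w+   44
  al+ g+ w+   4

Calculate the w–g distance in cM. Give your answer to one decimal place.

The two rarest classes, al+ g+ w+ and al g w, are the double crossovers. Comparing them with the parentals, only the g allele has switched, so g is the middle locus and the order is al – g – w.
Crossovers in the g–w interval produce the single-crossover classes al+ g w and al g+ w+ (53 + 54 = 107) plus the double crossovers (9).
RF(g–w) = (107 + 9) / 504 = 116/504 = 0.2302 → 23.0 cM.

23.0 cM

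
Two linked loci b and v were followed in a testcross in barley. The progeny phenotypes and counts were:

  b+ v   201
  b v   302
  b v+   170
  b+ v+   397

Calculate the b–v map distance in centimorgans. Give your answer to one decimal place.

The two most frequent classes, b+ v+ (397) and b v (302), are the parental types, so the F1 was b+ v+ / b v.
The recombinant classes are b+ v and b v+: 201 + 170 = 371.
Recombination frequency = 371/1070 = 0.3467 ≈ 34.7%, i.e. 34.7 centimorgans.

34.7 centimorgans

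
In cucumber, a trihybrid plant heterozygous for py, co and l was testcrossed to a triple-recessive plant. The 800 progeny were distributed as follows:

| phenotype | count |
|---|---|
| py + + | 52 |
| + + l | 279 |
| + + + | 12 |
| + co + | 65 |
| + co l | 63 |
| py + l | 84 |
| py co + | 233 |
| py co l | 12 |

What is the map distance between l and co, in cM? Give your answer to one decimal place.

17.4 cM

The two most frequent reciprocal classes, py co + and + + l, are the parental types, so the F1 was py co + / + + l.
The two rarest classes, py co l and + + +, are the double crossovers. Comparing them with the parentals, only the l allele has switched, so l is the middle locus and the order is co – l – py.
Crossovers in the co–l interval produce the single-crossover classes py + + and + co l (52 + 63 = 115) plus the double crossovers (24).
RF(co–l) = (115 + 24) / 800 = 139/800 = 0.1737 → 17.4 cM.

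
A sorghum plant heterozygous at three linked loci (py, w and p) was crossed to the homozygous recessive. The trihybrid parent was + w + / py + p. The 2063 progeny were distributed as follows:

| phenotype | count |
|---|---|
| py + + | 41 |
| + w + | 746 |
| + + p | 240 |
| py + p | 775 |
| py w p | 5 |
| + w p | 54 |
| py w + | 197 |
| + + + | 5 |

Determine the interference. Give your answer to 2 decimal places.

The two rarest classes, + + + and py w p, are the double crossovers. Comparing them with the parentals, only the w allele has switched, so w is the middle locus and the order is p – w – py.
p–w: (95 + 10)/2063 = 0.0509; w–py: (437 + 10)/2063 = 0.2167.
Expected DCO frequency = 0.0509 × 0.2167 ≈ 0.01103; observed = 10/2063 ≈ 0.00485.
Coefficient of coincidence = 0.00485/0.01103 ≈ 0.44; interference = 1 − 0.44 = 0.56.

0.56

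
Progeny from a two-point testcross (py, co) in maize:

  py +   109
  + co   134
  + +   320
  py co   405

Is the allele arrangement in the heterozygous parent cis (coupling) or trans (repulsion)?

The two most frequent classes are + + (320) and py co (405); these are the parental (non-recombinant) types.
So the F1 carried + + on one chromosome and py co on the other — the recessive alleles are on the same chromosome (cis / coupling).

cis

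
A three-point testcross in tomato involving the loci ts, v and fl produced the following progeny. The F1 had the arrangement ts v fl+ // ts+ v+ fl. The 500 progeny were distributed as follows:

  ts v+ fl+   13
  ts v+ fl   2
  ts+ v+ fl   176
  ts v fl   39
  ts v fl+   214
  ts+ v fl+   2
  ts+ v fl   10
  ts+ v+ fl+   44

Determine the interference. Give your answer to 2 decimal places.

0.15

The two rarest classes, ts+ v fl+ and ts v+ fl, are the double crossovers. Comparing them with the parentals, only the ts allele has switched, so ts is the middle locus and the order is fl – ts – v.
fl–ts: (83 + 4)/500 = 0.1740; ts–v: (23 + 4)/500 = 0.0540.
Expected DCO frequency = 0.1740 × 0.0540 ≈ 0.00940; observed = 4/500 ≈ 0.00800.
Coefficient of coincidence = 0.00800/0.00940 ≈ 0.85; interference = 1 − 0.85 = 0.15.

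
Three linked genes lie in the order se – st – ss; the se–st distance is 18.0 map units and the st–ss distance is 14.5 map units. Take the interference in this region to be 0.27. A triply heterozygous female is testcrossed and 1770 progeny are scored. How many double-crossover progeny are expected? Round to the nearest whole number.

34

Map distances give recombination frequencies of 0.180 and 0.145 for the two intervals.
With interference 0.27 (so coincidence = 0.73), expected double-crossover frequency = 0.180 × 0.145 × 0.73 = 0.01905.
Expected number = 0.01905 × 1770 = 33.72 ≈ 34.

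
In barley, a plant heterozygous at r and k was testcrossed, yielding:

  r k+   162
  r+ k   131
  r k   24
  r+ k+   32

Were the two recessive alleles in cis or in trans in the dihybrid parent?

The two most frequent classes are r+ k (131) and r k+ (162); these are the parental (non-recombinant) types.
So the F1 carried r+ k on one chromosome and r k+ on the other — the recessive alleles are on opposite chromosomes (trans / repulsion).

trans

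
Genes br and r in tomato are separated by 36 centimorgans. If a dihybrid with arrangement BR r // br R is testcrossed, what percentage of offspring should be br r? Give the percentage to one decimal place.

A map distance of 36 centimorgans corresponds to a recombination frequency of 0.360.
The F1 is BR r / br R, so br r is a recombinant gamete class with expected frequency r/2 = 0.360/2 = 0.1800.
That is 0.1800 = 18.0% of the progeny.

18.0%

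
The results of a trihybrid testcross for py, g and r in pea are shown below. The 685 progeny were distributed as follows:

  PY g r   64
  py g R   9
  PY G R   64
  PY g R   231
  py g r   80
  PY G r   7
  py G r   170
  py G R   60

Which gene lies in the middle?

py

The two most frequent reciprocal classes, py G r and PY g R, are the parental types, so the F1 was py G r / PY g R.
The two rarest classes, PY G r and py g R, are the double crossovers. Comparing them with the parentals, only the py allele has switched, so py is the middle locus and the order is g – py – r.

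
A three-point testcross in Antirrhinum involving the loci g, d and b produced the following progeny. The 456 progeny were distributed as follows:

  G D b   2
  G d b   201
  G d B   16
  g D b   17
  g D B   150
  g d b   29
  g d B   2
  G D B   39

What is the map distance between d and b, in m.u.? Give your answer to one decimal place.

8.1 m.u.

The two most frequent reciprocal classes, G d b and g D B, are the parental types, so the F1 was G d b / g D B.
The two rarest classes, G D b and g d B, are the double crossovers. Comparing them with the parentals, only the d allele has switched, so d is the middle locus and the order is g – d – b.
Crossovers in the d–b interval produce the single-crossover classes G d B and g D b (16 + 17 = 33) plus the double crossovers (4).
RF(d–b) = (33 + 4) / 456 = 37/456 = 0.0811 → 8.1 m.u.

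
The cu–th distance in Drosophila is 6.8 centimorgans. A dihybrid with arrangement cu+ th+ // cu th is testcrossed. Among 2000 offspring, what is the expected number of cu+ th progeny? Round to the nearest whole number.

A map distance of 6.8 centimorgans corresponds to a recombination frequency of 0.068.
The F1 is cu+ th+ / cu th, so cu+ th is a recombinant gamete class with expected frequency r/2 = 0.068/2 = 0.0340.
Expected number = 0.0340 × 2000 = 68.00 ≈ 68.

68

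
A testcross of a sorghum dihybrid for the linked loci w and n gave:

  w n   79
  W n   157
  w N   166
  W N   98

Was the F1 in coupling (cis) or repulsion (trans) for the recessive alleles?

trans

The two most frequent classes are W n (157) and w N (166); these are the parental (non-recombinant) types.
So the F1 carried W n on one chromosome and w N on the other — the recessive alleles are on opposite chromosomes (trans / repulsion).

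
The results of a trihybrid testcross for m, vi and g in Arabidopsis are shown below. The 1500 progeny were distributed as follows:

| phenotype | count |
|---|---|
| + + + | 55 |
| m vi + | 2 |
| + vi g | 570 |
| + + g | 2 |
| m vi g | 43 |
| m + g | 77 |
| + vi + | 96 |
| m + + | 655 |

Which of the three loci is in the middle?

vi

The two most frequent reciprocal classes, + vi g and m + +, are the parental types, so the F1 was + vi g / m + +.
The two rarest classes, + + g and m vi +, are the double crossovers. Comparing them with the parentals, only the vi allele has switched, so vi is the middle locus and the order is m – vi – g.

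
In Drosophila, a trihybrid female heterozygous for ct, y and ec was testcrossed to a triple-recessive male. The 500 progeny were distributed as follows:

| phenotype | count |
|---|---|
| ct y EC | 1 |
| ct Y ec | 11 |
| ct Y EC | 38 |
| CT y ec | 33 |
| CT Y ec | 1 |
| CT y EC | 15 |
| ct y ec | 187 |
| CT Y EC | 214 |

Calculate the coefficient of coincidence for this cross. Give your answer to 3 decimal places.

The two most frequent reciprocal classes, CT Y EC and ct y ec, are the parental types, so the F1 was CT Y EC / ct y ec.
The two rarest classes, CT Y ec and ct y EC, are the double crossovers. Comparing them with the parentals, only the ec allele has switched, so ec is the middle locus and the order is ct – ec – y.
ct–ec: (71 + 2)/500 = 0.1460; ec–y: (26 + 2)/500 = 0.0560.
Expected DCO frequency = 0.1460 × 0.0560 ≈ 0.00818; observed = 2/500 ≈ 0.00400.
Coefficient of coincidence = 0.00400/0.00818 ≈ 0.489.

0.489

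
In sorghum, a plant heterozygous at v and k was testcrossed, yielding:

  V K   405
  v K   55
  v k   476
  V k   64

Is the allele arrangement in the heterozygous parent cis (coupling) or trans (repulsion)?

cis

The two most frequent classes are V K (405) and v k (476); these are the parental (non-recombinant) types.
So the F1 carried V K on one chromosome and v k on the other — the recessive alleles are on the same chromosome (cis / coupling).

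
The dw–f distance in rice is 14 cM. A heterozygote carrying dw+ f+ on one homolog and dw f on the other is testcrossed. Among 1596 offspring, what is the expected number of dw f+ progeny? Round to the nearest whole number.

112

A map distance of 14 cM corresponds to a recombination frequency of 0.140.
The F1 is dw+ f+ / dw f, so dw f+ is a recombinant gamete class with expected frequency r/2 = 0.140/2 = 0.0700.
Expected number = 0.0700 × 1596 = 111.72 ≈ 112.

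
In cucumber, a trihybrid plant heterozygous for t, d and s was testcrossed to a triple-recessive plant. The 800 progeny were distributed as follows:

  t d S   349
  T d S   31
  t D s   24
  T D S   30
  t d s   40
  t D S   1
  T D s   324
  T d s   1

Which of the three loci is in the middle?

The two most frequent reciprocal classes, T D s and t d S, are the parental types, so the F1 was T D s / t d S.
The two rarest classes, T d s and t D S, are the double crossovers. Comparing them with the parentals, only the d allele has switched, so d is the middle locus and the order is t – d – s.

d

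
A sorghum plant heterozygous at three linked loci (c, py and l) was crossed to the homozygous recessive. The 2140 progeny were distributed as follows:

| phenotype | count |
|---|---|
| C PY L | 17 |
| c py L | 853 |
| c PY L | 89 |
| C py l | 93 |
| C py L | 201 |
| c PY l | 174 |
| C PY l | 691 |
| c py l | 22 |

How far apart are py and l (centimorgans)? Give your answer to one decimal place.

The two most frequent reciprocal classes, c py L and C PY l, are the parental types, so the F1 was c py L / C PY l.
The two rarest classes, c py l and C PY L, are the double crossovers. Comparing them with the parentals, only the l allele has switched, so l is the middle locus and the order is py – l – c.
Crossovers in the py–l interval produce the single-crossover classes c PY L and C py l (89 + 93 = 182) plus the double crossovers (39).
RF(py–l) = (182 + 39) / 2140 = 221/2140 = 0.1033 → 10.3 centimorgans.

10.3 centimorgans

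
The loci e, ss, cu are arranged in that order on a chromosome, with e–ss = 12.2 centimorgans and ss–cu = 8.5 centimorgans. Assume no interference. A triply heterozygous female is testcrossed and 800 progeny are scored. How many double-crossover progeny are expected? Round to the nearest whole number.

8

Map distances give recombination frequencies of 0.122 and 0.085 for the two intervals.
With no interference, expected double-crossover frequency = 0.122 × 0.085 = 0.01037.
Expected number = 0.01037 × 800 = 8.30 ≈ 8.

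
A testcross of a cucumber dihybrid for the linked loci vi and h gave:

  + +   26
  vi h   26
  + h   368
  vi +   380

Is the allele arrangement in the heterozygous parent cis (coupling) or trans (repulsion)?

The two most frequent classes are + h (368) and vi + (380); these are the parental (non-recombinant) types.
So the F1 carried + h on one chromosome and vi + on the other — the recessive alleles are on opposite chromosomes (trans / repulsion).

trans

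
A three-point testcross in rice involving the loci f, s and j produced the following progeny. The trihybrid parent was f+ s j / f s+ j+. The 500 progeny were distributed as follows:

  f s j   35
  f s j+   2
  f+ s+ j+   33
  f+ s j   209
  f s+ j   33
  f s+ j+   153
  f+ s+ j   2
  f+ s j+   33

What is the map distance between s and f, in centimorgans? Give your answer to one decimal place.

The two rarest classes, f+ s+ j and f s j+, are the double crossovers. Comparing them with the parentals, only the s allele has switched, so s is the middle locus and the order is j – s – f.
Crossovers in the s–f interval produce the single-crossover classes f s j and f+ s+ j+ (35 + 33 = 68) plus the double crossovers (4).
RF(s–f) = (68 + 4) / 500 = 72/500 = 0.1440 → 14.4 centimorgans.

14.4 centimorgans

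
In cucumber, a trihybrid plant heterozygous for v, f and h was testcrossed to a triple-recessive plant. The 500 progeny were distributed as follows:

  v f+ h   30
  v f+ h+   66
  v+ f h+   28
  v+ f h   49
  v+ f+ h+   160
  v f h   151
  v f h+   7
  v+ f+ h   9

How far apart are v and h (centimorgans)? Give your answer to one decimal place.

The two most frequent reciprocal classes, v+ f+ h+ and v f h, are the parental types, so the F1 was v+ f+ h+ / v f h.
The two rarest classes, v+ f+ h and v f h+, are the double crossovers. Comparing them with the parentals, only the h allele has switched, so h is the middle locus and the order is v – h – f.
Crossovers in the v–h interval produce the single-crossover classes v f+ h+ and v+ f h (66 + 49 = 115) plus the double crossovers (16).
RF(v–h) = (115 + 16) / 500 = 131/500 = 0.2620 → 26.2 centimorgans.

26.2 centimorgans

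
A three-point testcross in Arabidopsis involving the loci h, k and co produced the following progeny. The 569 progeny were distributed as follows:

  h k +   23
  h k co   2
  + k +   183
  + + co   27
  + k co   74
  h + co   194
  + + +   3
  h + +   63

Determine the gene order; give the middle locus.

k

The two most frequent reciprocal classes, + k + and h + co, are the parental types, so the F1 was + k + / h + co.
The two rarest classes, + + + and h k co, are the double crossovers. Comparing them with the parentals, only the k allele has switched, so k is the middle locus and the order is h – k – co.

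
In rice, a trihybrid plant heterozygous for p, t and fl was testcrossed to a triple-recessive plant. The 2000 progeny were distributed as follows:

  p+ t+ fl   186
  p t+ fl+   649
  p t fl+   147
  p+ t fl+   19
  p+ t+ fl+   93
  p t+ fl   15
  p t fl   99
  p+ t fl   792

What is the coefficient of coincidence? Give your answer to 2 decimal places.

0.82

The two most frequent reciprocal classes, p+ t fl and p t+ fl+, are the parental types, so the F1 was p+ t fl / p t+ fl+.
The two rarest classes, p+ t fl+ and p t+ fl, are the double crossovers. Comparing them with the parentals, only the fl allele has switched, so fl is the middle locus and the order is p – fl – t.
p–fl: (192 + 34)/2000 = 0.1130; fl–t: (333 + 34)/2000 = 0.1835.
Expected DCO frequency = 0.1130 × 0.1835 ≈ 0.02074; observed = 34/2000 ≈ 0.01700.
Coefficient of coincidence = 0.01700/0.02074 ≈ 0.82.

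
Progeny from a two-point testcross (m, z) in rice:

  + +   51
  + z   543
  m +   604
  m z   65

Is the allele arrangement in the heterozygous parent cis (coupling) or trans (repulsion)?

The two most frequent classes are + z (543) and m + (604); these are the parental (non-recombinant) types.
So the F1 carried + z on one chromosome and m + on the other — the recessive alleles are on opposite chromosomes (trans / repulsion).

trans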